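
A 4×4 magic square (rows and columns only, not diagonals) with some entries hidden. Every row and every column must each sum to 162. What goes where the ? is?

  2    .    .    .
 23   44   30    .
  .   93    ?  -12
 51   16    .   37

-5

Using row 2: 23 + 44 + 30 + ? → (2,4) = 162 − 97 = 65.
Row 4: 51 + 16 + 37 + ? = 162, so (4,3) = 58.
Column 1 must total 162; the given cells sum to 76, so (3,1) = 86.
Column 2: 44 + 93 + 16 + ? = 162, so (1,2) = 9.
Using column 4: 65 + (-12) + 37 + ? → (1,4) = 162 − 90 = 72.
Row 1 must total 162; the given cells sum to 83, so (1,3) = 79.
The remaining cell in row 3 is (3,3) = 162 − 167 = -5.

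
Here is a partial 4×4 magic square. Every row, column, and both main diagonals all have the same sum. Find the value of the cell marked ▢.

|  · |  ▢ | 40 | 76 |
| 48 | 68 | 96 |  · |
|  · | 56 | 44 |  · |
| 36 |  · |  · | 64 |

60

Anti-diagonal is complete and sums to 264; that is the magic constant.
From row 2, 264 − (48 + 68 + 96) gives (2,4) = 52.
Column 3 needs 264; the known cells sum to 180, so (4,3) = 84.
Column 4 must total 264; the given cells sum to 192, so (3,4) = 72.
Main diagonal: 68 + 44 + 64 + ? = 264, so (1,1) = 88.
Row 1 must total 264; the given cells sum to 204, so (1,2) = 60.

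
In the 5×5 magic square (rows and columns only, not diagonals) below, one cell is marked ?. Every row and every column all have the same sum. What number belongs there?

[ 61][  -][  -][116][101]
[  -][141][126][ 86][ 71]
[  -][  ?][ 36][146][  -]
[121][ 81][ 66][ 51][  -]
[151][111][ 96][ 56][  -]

Column 4 is complete and sums to 455; that is the magic constant.
Using row 2: 141 + 126 + 86 + 71 + ? → (2,1) = 455 − 424 = 31.
The remaining cell in row 4 is (4,5) = 455 − 319 = 136.
The remaining cell in row 5 is (5,5) = 455 − 414 = 41.
Column 1 needs 455; the known cells sum to 364, so (3,1) = 91.
Column 3 needs 455; the known cells sum to 324, so (1,3) = 131.
Using column 5: 101 + 71 + 136 + 41 + ? → (3,5) = 455 − 349 = 106.
From row 1, 455 − (61 + 131 + 116 + 101) gives (1,2) = 46.
Row 3 must total 455; the given cells sum to 379, so (3,2) = 76.

76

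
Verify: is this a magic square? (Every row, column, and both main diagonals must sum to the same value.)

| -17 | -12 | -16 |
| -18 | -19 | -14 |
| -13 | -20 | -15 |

No — column 2 sums to -51 but column 1 sums to -48.

Row 1: -17 + (-12) + (-16) = -45.
Row 2: -18 + (-19) + (-14) = -51.
Row 3: -13 + (-20) + (-15) = -48.
Column 1: -17 + (-18) + (-13) = -48.
Column 2: -12 + (-19) + (-20) = -51.
Column 3: -16 + (-14) + (-15) = -45.
Main diagonal: -17 + (-19) + (-15) = -51.
Anti-diagonal: -16 + (-19) + (-13) = -48.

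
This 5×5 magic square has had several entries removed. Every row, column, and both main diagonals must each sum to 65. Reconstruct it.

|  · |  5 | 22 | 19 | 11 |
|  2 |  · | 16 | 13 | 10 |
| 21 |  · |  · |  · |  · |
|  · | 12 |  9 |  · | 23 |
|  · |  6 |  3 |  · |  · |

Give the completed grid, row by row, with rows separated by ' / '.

Row 1 must total 65; the given cells sum to 57, so (1,1) = 8.
Row 2 must total 65; the given cells sum to 41, so (2,2) = 24.
Column 2 must total 65; the given cells sum to 47, so (3,2) = 18.
From column 3, 65 − (22 + 16 + 9 + 3) gives (3,3) = 15.
Using anti-diagonal: 11 + 13 + 15 + 12 + ? → (5,1) = 65 − 51 = 14.
Column 1: 8 + 2 + 21 + 14 + ? = 65, so (4,1) = 20.
Row 4 must total 65; the given cells sum to 64, so (4,4) = 1.
Using main diagonal: 8 + 24 + 15 + 1 + ? → (5,5) = 65 − 48 = 17.
Using row 5: 14 + 6 + 3 + 17 + ? → (5,4) = 65 − 40 = 25.
The remaining cell in column 4 is (3,4) = 65 − 58 = 7.
Column 5 needs 65; the known cells sum to 61, so (3,5) = 4.

8 5 22 19 11 / 2 24 16 13 10 / 21 18 15 7 4 / 20 12 9 1 23 / 14 6 3 25 17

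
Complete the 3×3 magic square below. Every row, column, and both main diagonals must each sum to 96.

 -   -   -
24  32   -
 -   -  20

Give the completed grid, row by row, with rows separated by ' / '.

44 16 36 / 24 32 40 / 28 48 20

Row 2 needs 96; the known cells sum to 56, so (2,3) = 40.
Column 3: 40 + 20 + ? = 96, so (1,3) = 36.
Main diagonal must total 96; the given cells sum to 52, so (1,1) = 44.
Anti-diagonal must total 96; the given cells sum to 68, so (3,1) = 28.
Row 1 must total 96; the given cells sum to 80, so (1,2) = 16.
Row 3: 28 + 20 + ? = 96, so (3,2) = 48.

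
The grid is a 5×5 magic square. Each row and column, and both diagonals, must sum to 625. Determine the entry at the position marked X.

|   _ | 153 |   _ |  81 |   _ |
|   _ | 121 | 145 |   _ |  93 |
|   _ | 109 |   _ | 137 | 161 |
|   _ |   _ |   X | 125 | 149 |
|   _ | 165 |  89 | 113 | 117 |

Using row 5: 165 + 89 + 113 + 117 + ? → (5,1) = 625 − 484 = 141.
Using column 2: 153 + 121 + 109 + 165 + ? → (4,2) = 625 − 548 = 77.
Column 4 must total 625; the given cells sum to 456, so (2,4) = 169.
Column 5: 93 + 161 + 149 + 117 + ? = 625, so (1,5) = 105.
Anti-diagonal must total 625; the given cells sum to 492, so (3,3) = 133.
Row 2 must total 625; the given cells sum to 528, so (2,1) = 97.
Row 3 must total 625; the given cells sum to 540, so (3,1) = 85.
Main diagonal needs 625; the known cells sum to 496, so (1,1) = 129.
Using row 1: 129 + 153 + 81 + 105 + ? → (1,3) = 625 − 468 = 157.
Column 1 needs 625; the known cells sum to 452, so (4,1) = 173.
The remaining cell in column 3 is (4,3) = 625 − 524 = 101.

101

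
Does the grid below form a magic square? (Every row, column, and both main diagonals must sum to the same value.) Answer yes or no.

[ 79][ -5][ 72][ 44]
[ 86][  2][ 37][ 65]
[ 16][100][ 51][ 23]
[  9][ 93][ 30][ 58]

Row 1: 79 + (-5) + 72 + 44 = 190.
Row 2: 86 + 2 + 37 + 65 = 190.
Row 3: 16 + 100 + 51 + 23 = 190.
Row 4: 9 + 93 + 30 + 58 = 190.
Column 1: 79 + 86 + 16 + 9 = 190.
Column 2: -5 + 2 + 100 + 93 = 190.
Column 3: 72 + 37 + 51 + 30 = 190.
Column 4: 44 + 65 + 23 + 58 = 190.
Main diagonal: 79 + 2 + 51 + 58 = 190.
Anti-diagonal: 44 + 37 + 100 + 9 = 190.
All lines sum to 190.

Yes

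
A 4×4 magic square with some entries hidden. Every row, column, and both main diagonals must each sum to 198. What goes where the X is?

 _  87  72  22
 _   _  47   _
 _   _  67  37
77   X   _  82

27

Using row 1: 87 + 72 + 22 + ? → (1,1) = 198 − 181 = 17.
From column 3, 198 − (72 + 47 + 67) gives (4,3) = 12.
The remaining cell in column 4 is (2,4) = 198 − 141 = 57.
The remaining cell in main diagonal is (2,2) = 198 − 166 = 32.
Anti-diagonal must total 198; the given cells sum to 146, so (3,2) = 52.
From row 2, 198 − (32 + 47 + 57) gives (2,1) = 62.
Row 3 needs 198; the known cells sum to 156, so (3,1) = 42.
Row 4: 77 + 12 + 82 + ? = 198, so (4,2) = 27.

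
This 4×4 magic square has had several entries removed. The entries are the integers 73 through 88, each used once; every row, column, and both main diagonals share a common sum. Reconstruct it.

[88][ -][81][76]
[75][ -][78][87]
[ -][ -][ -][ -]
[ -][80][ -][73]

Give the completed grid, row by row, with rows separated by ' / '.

The entries are 73 through 88, which sum to 1288, so each line sums to 1288/4 = 322.
The remaining cell in row 1 is (1,2) = 322 − 245 = 77.
Row 2 must total 322; the given cells sum to 240, so (2,2) = 82.
Column 2 must total 322; the given cells sum to 239, so (3,2) = 83.
Using column 4: 76 + 87 + 73 + ? → (3,4) = 322 − 236 = 86.
Main diagonal must total 322; the given cells sum to 243, so (3,3) = 79.
Anti-diagonal needs 322; the known cells sum to 237, so (4,1) = 85.
The remaining cell in row 3 is (3,1) = 322 − 248 = 74.
Row 4 needs 322; the known cells sum to 238, so (4,3) = 84.

88 77 81 76 / 75 82 78 87 / 74 83 79 86 / 85 80 84 73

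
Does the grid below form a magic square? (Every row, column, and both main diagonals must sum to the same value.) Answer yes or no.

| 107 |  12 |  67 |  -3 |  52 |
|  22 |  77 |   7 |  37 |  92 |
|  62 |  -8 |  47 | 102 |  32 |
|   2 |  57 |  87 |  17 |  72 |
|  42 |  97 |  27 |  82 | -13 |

Yes

Row 1: 107 + 12 + 67 + (-3) + 52 = 235.
Row 2: 22 + 77 + 7 + 37 + 92 = 235.
Row 3: 62 + (-8) + 47 + 102 + 32 = 235.
Row 4: 2 + 57 + 87 + 17 + 72 = 235.
Row 5: 42 + 97 + 27 + 82 + (-13) = 235.
Column 1: 107 + 22 + 62 + 2 + 42 = 235.
Column 2: 12 + 77 + (-8) + 57 + 97 = 235.
Column 3: 67 + 7 + 47 + 87 + 27 = 235.
Column 4: -3 + 37 + 102 + 17 + 82 = 235.
Column 5: 52 + 92 + 32 + 72 + (-13) = 235.
Main diagonal: 107 + 77 + 47 + 17 + (-13) = 235.
Anti-diagonal: 52 + 37 + 47 + 57 + 42 = 235.
All lines sum to 235.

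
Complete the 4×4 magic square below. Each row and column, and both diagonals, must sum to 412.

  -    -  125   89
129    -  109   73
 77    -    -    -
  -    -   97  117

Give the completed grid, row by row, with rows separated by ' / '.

113 85 125 89 / 129 101 109 73 / 77 121 81 133 / 93 105 97 117

The remaining cell in row 2 is (2,2) = 412 − 311 = 101.
Column 3: 125 + 109 + 97 + ? = 412, so (3,3) = 81.
Column 4 must total 412; the given cells sum to 279, so (3,4) = 133.
From main diagonal, 412 − (101 + 81 + 117) gives (1,1) = 113.
From row 1, 412 − (113 + 125 + 89) gives (1,2) = 85.
Row 3: 77 + 81 + 133 + ? = 412, so (3,2) = 121.
From column 1, 412 − (113 + 129 + 77) gives (4,1) = 93.
From column 2, 412 − (85 + 101 + 121) gives (4,2) = 105.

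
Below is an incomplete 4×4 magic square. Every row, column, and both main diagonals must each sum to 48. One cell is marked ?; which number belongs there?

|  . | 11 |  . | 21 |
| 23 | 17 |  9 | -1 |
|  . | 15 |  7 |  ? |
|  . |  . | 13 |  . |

Column 2 needs 48; the known cells sum to 43, so (4,2) = 5.
From column 3, 48 − (9 + 7 + 13) gives (1,3) = 19.
From anti-diagonal, 48 − (21 + 9 + 15) gives (4,1) = 3.
Row 1 needs 48; the known cells sum to 51, so (1,1) = -3.
Row 4 needs 48; the known cells sum to 21, so (4,4) = 27.
From column 1, 48 − (-3 + 23 + 3) gives (3,1) = 25.
Using column 4: 21 + (-1) + 27 + ? → (3,4) = 48 − 47 = 1.

1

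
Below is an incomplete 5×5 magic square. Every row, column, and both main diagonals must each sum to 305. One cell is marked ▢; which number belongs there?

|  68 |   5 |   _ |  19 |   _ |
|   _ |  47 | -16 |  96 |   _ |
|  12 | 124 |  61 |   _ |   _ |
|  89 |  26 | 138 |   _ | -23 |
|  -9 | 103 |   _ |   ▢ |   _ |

117

The remaining cell in row 4 is (4,4) = 305 − 230 = 75.
From column 1, 305 − (68 + 12 + 89 + (-9)) gives (2,1) = 145.
Main diagonal needs 305; the known cells sum to 251, so (5,5) = 54.
Anti-diagonal must total 305; the given cells sum to 174, so (1,5) = 131.
Using row 1: 68 + 5 + 19 + 131 + ? → (1,3) = 305 − 223 = 82.
From row 2, 305 − (145 + 47 + (-16) + 96) gives (2,5) = 33.
Column 3: 82 + (-16) + 61 + 138 + ? = 305, so (5,3) = 40.
Using column 5: 131 + 33 + (-23) + 54 + ? → (3,5) = 305 − 195 = 110.
From row 3, 305 − (12 + 124 + 61 + 110) gives (3,4) = -2.
The remaining cell in row 5 is (5,4) = 305 − 188 = 117.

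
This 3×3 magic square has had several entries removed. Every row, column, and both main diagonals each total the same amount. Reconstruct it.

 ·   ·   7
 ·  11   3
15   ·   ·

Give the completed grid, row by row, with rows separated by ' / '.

Anti-diagonal is already complete: 7 + 11 + 15 = 33, so that is the magic constant.
Using row 2: 11 + 3 + ? → (2,1) = 33 − 14 = 19.
Using column 1: 19 + 15 + ? → (1,1) = 33 − 34 = -1.
Using column 3: 7 + 3 + ? → (3,3) = 33 − 10 = 23.
Row 1: -1 + 7 + ? = 33, so (1,2) = 27.
The remaining cell in row 3 is (3,2) = 33 − 38 = -5.

-1 27 7 / 19 11 3 / 15 -5 23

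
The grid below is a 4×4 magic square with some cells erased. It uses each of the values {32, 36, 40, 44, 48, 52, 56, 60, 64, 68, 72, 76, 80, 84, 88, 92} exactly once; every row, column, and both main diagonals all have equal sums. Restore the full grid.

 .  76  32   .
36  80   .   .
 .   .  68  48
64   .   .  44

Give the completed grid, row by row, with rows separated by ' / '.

56 76 32 84 / 36 80 60 72 / 92 40 68 48 / 64 52 88 44

The 16 entries sum to 992, so each line sums to 992/4 = 248.
Main diagonal: 80 + 68 + 44 + ? = 248, so (1,1) = 56.
Row 1 needs 248; the known cells sum to 164, so (1,4) = 84.
Using column 1: 56 + 36 + 64 + ? → (3,1) = 248 − 156 = 92.
Using column 4: 84 + 48 + 44 + ? → (2,4) = 248 − 176 = 72.
From row 2, 248 − (36 + 80 + 72) gives (2,3) = 60.
Row 3: 92 + 68 + 48 + ? = 248, so (3,2) = 40.
Column 2 must total 248; the given cells sum to 196, so (4,2) = 52.
Column 3 must total 248; the given cells sum to 160, so (4,3) = 88.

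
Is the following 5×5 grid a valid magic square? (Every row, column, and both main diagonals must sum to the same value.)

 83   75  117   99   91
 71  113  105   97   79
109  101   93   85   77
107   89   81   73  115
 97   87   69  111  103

Row 1: 83 + 75 + 117 + 99 + 91 = 465.
Row 2: 71 + 113 + 105 + 97 + 79 = 465.
Row 3: 109 + 101 + 93 + 85 + 77 = 465.
Row 4: 107 + 89 + 81 + 73 + 115 = 465.
Row 5: 97 + 87 + 69 + 111 + 103 = 467.
Column 1: 83 + 71 + 109 + 107 + 97 = 467.
Column 2: 75 + 113 + 101 + 89 + 87 = 465.
Column 3: 117 + 105 + 93 + 81 + 69 = 465.
Column 4: 99 + 97 + 85 + 73 + 111 = 465.
Column 5: 91 + 79 + 77 + 115 + 103 = 465.
Main diagonal: 83 + 113 + 93 + 73 + 103 = 465.
Anti-diagonal: 91 + 97 + 93 + 89 + 97 = 467.

No — column 4 sums to 465 but row 5 sums to 467.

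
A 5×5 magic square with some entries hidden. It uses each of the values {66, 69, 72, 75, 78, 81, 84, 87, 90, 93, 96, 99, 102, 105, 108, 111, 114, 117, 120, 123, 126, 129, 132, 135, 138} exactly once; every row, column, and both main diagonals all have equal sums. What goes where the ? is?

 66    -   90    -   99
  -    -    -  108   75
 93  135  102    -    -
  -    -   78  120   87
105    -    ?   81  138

The 25 entries sum to 2550, so each line sums to 2550/5 = 510.
Column 5 must total 510; the given cells sum to 399, so (3,5) = 111.
Using main diagonal: 66 + 102 + 120 + 138 + ? → (2,2) = 510 − 426 = 84.
The remaining cell in anti-diagonal is (4,2) = 510 − 414 = 96.
From row 3, 510 − (93 + 135 + 102 + 111) gives (3,4) = 69.
Row 4: 96 + 78 + 120 + 87 + ? = 510, so (4,1) = 129.
Using column 1: 66 + 93 + 129 + 105 + ? → (2,1) = 510 − 393 = 117.
From column 4, 510 − (108 + 69 + 120 + 81) gives (1,4) = 132.
Row 1 must total 510; the given cells sum to 387, so (1,2) = 123.
The remaining cell in row 2 is (2,3) = 510 − 384 = 126.
Column 2 needs 510; the known cells sum to 438, so (5,2) = 72.
Column 3: 90 + 126 + 102 + 78 + ? = 510, so (5,3) = 114.

114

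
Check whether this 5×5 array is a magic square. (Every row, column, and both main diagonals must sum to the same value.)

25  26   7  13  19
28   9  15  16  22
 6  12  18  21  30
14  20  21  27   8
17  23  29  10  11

Row 1: 25 + 26 + 7 + 13 + 19 = 90.
Row 2: 28 + 9 + 15 + 16 + 22 = 90.
Row 3: 6 + 12 + 18 + 21 + 30 = 87.
Row 4: 14 + 20 + 21 + 27 + 8 = 90.
Row 5: 17 + 23 + 29 + 10 + 11 = 90.
Column 1: 25 + 28 + 6 + 14 + 17 = 90.
Column 2: 26 + 9 + 12 + 20 + 23 = 90.
Column 3: 7 + 15 + 18 + 21 + 29 = 90.
Column 4: 13 + 16 + 21 + 27 + 10 = 87.
Column 5: 19 + 22 + 30 + 8 + 11 = 90.
Main diagonal: 25 + 9 + 18 + 27 + 11 = 90.
Anti-diagonal: 19 + 16 + 18 + 20 + 17 = 90.

No — row 3 sums to 87 but column 5 sums to 90.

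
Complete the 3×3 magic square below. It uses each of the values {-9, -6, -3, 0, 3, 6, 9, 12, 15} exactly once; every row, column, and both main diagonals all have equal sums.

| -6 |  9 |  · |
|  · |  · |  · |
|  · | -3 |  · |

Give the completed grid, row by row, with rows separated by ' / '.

The 9 entries sum to 27, so each line sums to 27/3 = 9.
Row 1: -6 + 9 + ? = 9, so (1,3) = 6.
Column 2 must total 9; the given cells sum to 6, so (2,2) = 3.
Main diagonal must total 9; the given cells sum to -3, so (3,3) = 12.
Anti-diagonal needs 9; the known cells sum to 9, so (3,1) = 0.
The remaining cell in column 1 is (2,1) = 9 − (-6) = 15.
Column 3 must total 9; the given cells sum to 18, so (2,3) = -9.

-6 9 6 / 15 3 -9 / 0 -3 12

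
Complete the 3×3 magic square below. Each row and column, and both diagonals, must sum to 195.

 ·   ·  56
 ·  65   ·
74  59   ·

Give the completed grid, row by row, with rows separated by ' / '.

68 71 56 / 53 65 77 / 74 59 62

From row 3, 195 − (74 + 59) gives (3,3) = 62.
From column 2, 195 − (65 + 59) gives (1,2) = 71.
Column 3 needs 195; the known cells sum to 118, so (2,3) = 77.
The remaining cell in main diagonal is (1,1) = 195 − 127 = 68.
Row 2 must total 195; the given cells sum to 142, so (2,1) = 53.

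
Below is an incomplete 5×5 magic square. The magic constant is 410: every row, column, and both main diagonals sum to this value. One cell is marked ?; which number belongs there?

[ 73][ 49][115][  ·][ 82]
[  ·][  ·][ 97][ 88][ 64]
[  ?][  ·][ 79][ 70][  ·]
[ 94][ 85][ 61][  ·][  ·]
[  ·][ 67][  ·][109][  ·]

112

From row 1, 410 − (73 + 49 + 115 + 82) gives (1,4) = 91.
Column 3 must total 410; the given cells sum to 352, so (5,3) = 58.
Column 4: 91 + 88 + 70 + 109 + ? = 410, so (4,4) = 52.
Anti-diagonal: 82 + 88 + 79 + 85 + ? = 410, so (5,1) = 76.
Row 4 must total 410; the given cells sum to 292, so (4,5) = 118.
Row 5: 76 + 67 + 58 + 109 + ? = 410, so (5,5) = 100.
The remaining cell in column 5 is (3,5) = 410 − 364 = 46.
Main diagonal needs 410; the known cells sum to 304, so (2,2) = 106.
Using row 2: 106 + 97 + 88 + 64 + ? → (2,1) = 410 − 355 = 55.
Column 1 needs 410; the known cells sum to 298, so (3,1) = 112.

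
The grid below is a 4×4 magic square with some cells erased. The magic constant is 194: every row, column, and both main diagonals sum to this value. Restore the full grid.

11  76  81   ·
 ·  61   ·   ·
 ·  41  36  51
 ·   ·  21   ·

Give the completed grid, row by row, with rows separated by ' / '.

11 76 81 26 / 46 61 56 31 / 66 41 36 51 / 71 16 21 86

Row 1 needs 194; the known cells sum to 168, so (1,4) = 26.
The remaining cell in row 3 is (3,1) = 194 − 128 = 66.
From column 2, 194 − (76 + 61 + 41) gives (4,2) = 16.
Column 3 needs 194; the known cells sum to 138, so (2,3) = 56.
Main diagonal must total 194; the given cells sum to 108, so (4,4) = 86.
Anti-diagonal must total 194; the given cells sum to 123, so (4,1) = 71.
Column 1 must total 194; the given cells sum to 148, so (2,1) = 46.
Column 4 must total 194; the given cells sum to 163, so (2,4) = 31.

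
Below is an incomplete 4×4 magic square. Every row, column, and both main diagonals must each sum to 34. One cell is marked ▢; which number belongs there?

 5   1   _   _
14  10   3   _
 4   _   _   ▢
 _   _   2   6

9

Row 2: 14 + 10 + 3 + ? = 34, so (2,4) = 7.
Column 1 needs 34; the known cells sum to 23, so (4,1) = 11.
The remaining cell in main diagonal is (3,3) = 34 − 21 = 13.
Using row 4: 11 + 2 + 6 + ? → (4,2) = 34 − 19 = 15.
Column 2 must total 34; the given cells sum to 26, so (3,2) = 8.
The remaining cell in column 3 is (1,3) = 34 − 18 = 16.
Anti-diagonal must total 34; the given cells sum to 22, so (1,4) = 12.
Row 3 must total 34; the given cells sum to 25, so (3,4) = 9.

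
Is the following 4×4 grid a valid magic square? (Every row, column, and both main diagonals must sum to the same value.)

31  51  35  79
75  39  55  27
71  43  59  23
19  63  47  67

Row 1: 31 + 51 + 35 + 79 = 196.
Row 2: 75 + 39 + 55 + 27 = 196.
Row 3: 71 + 43 + 59 + 23 = 196.
Row 4: 19 + 63 + 47 + 67 = 196.
Column 1: 31 + 75 + 71 + 19 = 196.
Column 2: 51 + 39 + 43 + 63 = 196.
Column 3: 35 + 55 + 59 + 47 = 196.
Column 4: 79 + 27 + 23 + 67 = 196.
Main diagonal: 31 + 39 + 59 + 67 = 196.
Anti-diagonal: 79 + 55 + 43 + 19 = 196.
All lines sum to 196.

Yes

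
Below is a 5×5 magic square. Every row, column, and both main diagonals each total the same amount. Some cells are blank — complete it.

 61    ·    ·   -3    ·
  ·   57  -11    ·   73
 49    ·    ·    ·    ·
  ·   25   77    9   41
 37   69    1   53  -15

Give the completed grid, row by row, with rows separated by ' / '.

61 13 45 -3 29 / 5 57 -11 21 73 / 49 -19 33 65 17 / -7 25 77 9 41 / 37 69 1 53 -15

Row 5 is already complete: 37 + 69 + 1 + 53 + -15 = 145, so that is the magic constant.
Row 4 needs 145; the known cells sum to 152, so (4,1) = -7.
Column 1: 61 + 49 + (-7) + 37 + ? = 145, so (2,1) = 5.
Using main diagonal: 61 + 57 + 9 + (-15) + ? → (3,3) = 145 − 112 = 33.
From row 2, 145 − (5 + 57 + (-11) + 73) gives (2,4) = 21.
Column 3: -11 + 33 + 77 + 1 + ? = 145, so (1,3) = 45.
From column 4, 145 − (-3 + 21 + 9 + 53) gives (3,4) = 65.
Using anti-diagonal: 21 + 33 + 25 + 37 + ? → (1,5) = 145 − 116 = 29.
Using row 1: 61 + 45 + (-3) + 29 + ? → (1,2) = 145 − 132 = 13.
The remaining cell in column 2 is (3,2) = 145 − 164 = -19.
Column 5 needs 145; the known cells sum to 128, so (3,5) = 17.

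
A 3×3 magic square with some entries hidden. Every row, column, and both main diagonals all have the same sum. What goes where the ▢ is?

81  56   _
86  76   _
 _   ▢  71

96

Main diagonal is complete and sums to 228; that is the magic constant.
Row 1 must total 228; the given cells sum to 137, so (1,3) = 91.
Using row 2: 86 + 76 + ? → (2,3) = 228 − 162 = 66.
The remaining cell in column 1 is (3,1) = 228 − 167 = 61.
Using column 2: 56 + 76 + ? → (3,2) = 228 − 132 = 96.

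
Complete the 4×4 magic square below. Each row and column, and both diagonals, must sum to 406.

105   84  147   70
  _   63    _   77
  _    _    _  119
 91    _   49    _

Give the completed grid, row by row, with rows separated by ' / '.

Column 4 needs 406; the known cells sum to 266, so (4,4) = 140.
Main diagonal: 105 + 63 + 140 + ? = 406, so (3,3) = 98.
The remaining cell in row 4 is (4,2) = 406 − 280 = 126.
The remaining cell in column 2 is (3,2) = 406 − 273 = 133.
Column 3 needs 406; the known cells sum to 294, so (2,3) = 112.
Row 2: 63 + 112 + 77 + ? = 406, so (2,1) = 154.
Row 3: 133 + 98 + 119 + ? = 406, so (3,1) = 56.

105 84 147 70 / 154 63 112 77 / 56 133 98 119 / 91 126 49 140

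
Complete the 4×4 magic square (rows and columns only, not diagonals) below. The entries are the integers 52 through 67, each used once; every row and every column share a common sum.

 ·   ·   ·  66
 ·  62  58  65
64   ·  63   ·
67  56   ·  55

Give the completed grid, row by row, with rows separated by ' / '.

The entries are 52 through 67, which sum to 952, so each line sums to 952/4 = 238.
Row 2 needs 238; the known cells sum to 185, so (2,1) = 53.
From row 4, 238 − (67 + 56 + 55) gives (4,3) = 60.
From column 1, 238 − (53 + 64 + 67) gives (1,1) = 54.
Using column 3: 58 + 63 + 60 + ? → (1,3) = 238 − 181 = 57.
Column 4 must total 238; the given cells sum to 186, so (3,4) = 52.
Row 1: 54 + 57 + 66 + ? = 238, so (1,2) = 61.
From row 3, 238 − (64 + 63 + 52) gives (3,2) = 59.

54 61 57 66 / 53 62 58 65 / 64 59 63 52 / 67 56 60 55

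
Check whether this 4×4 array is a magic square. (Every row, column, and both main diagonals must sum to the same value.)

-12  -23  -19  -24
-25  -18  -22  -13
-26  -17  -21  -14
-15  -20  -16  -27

Yes

Row 1: -12 + (-23) + (-19) + (-24) = -78.
Row 2: -25 + (-18) + (-22) + (-13) = -78.
Row 3: -26 + (-17) + (-21) + (-14) = -78.
Row 4: -15 + (-20) + (-16) + (-27) = -78.
Column 1: -12 + (-25) + (-26) + (-15) = -78.
Column 2: -23 + (-18) + (-17) + (-20) = -78.
Column 3: -19 + (-22) + (-21) + (-16) = -78.
Column 4: -24 + (-13) + (-14) + (-27) = -78.
Main diagonal: -12 + (-18) + (-21) + (-27) = -78.
Anti-diagonal: -24 + (-22) + (-17) + (-15) = -78.
All lines sum to -78.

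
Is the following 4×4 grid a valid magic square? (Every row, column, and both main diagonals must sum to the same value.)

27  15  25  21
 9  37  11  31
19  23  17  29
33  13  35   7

Yes

Row 1: 27 + 15 + 25 + 21 = 88.
Row 2: 9 + 37 + 11 + 31 = 88.
Row 3: 19 + 23 + 17 + 29 = 88.
Row 4: 33 + 13 + 35 + 7 = 88.
Column 1: 27 + 9 + 19 + 33 = 88.
Column 2: 15 + 37 + 23 + 13 = 88.
Column 3: 25 + 11 + 17 + 35 = 88.
Column 4: 21 + 31 + 29 + 7 = 88.
Main diagonal: 27 + 37 + 17 + 7 = 88.
Anti-diagonal: 21 + 11 + 23 + 33 = 88.
All lines sum to 88.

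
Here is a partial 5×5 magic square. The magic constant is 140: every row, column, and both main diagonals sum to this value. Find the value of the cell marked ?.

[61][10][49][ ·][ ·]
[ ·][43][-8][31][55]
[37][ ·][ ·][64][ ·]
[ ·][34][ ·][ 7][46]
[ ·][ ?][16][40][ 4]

Row 2 must total 140; the given cells sum to 121, so (2,1) = 19.
Column 4 needs 140; the known cells sum to 142, so (1,4) = -2.
The remaining cell in main diagonal is (3,3) = 140 − 115 = 25.
Row 1: 61 + 10 + 49 + (-2) + ? = 140, so (1,5) = 22.
The remaining cell in column 3 is (4,3) = 140 − 82 = 58.
Using column 5: 22 + 55 + 46 + 4 + ? → (3,5) = 140 − 127 = 13.
Using anti-diagonal: 22 + 31 + 25 + 34 + ? → (5,1) = 140 − 112 = 28.
Row 3 needs 140; the known cells sum to 139, so (3,2) = 1.
From row 4, 140 − (34 + 58 + 7 + 46) gives (4,1) = -5.
Row 5 must total 140; the given cells sum to 88, so (5,2) = 52.

52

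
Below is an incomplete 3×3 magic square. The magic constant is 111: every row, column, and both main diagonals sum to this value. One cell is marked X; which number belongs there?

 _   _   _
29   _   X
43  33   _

45

From row 3, 111 − (43 + 33) gives (3,3) = 35.
Column 1 needs 111; the known cells sum to 72, so (1,1) = 39.
Main diagonal must total 111; the given cells sum to 74, so (2,2) = 37.
Anti-diagonal needs 111; the known cells sum to 80, so (1,3) = 31.
From row 1, 111 − (39 + 31) gives (1,2) = 41.
Row 2 must total 111; the given cells sum to 66, so (2,3) = 45.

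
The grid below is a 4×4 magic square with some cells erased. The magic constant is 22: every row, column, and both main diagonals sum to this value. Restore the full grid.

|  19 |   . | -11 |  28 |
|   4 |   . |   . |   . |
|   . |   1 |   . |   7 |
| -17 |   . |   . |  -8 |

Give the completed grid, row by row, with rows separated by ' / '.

19 -14 -11 28 / 4 13 10 -5 / 16 1 -2 7 / -17 22 25 -8

From row 1, 22 − (19 + (-11) + 28) gives (1,2) = -14.
Column 1 needs 22; the known cells sum to 6, so (3,1) = 16.
From column 4, 22 − (28 + 7 + (-8)) gives (2,4) = -5.
Anti-diagonal must total 22; the given cells sum to 12, so (2,3) = 10.
The remaining cell in row 2 is (2,2) = 22 − 9 = 13.
From row 3, 22 − (16 + 1 + 7) gives (3,3) = -2.
Using column 2: -14 + 13 + 1 + ? → (4,2) = 22 − 0 = 22.
Column 3 must total 22; the given cells sum to -3, so (4,3) = 25.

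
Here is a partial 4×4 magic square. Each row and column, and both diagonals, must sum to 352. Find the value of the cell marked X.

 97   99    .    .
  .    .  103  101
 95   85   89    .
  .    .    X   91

Row 3 must total 352; the given cells sum to 269, so (3,4) = 83.
Column 4 needs 352; the known cells sum to 275, so (1,4) = 77.
The remaining cell in main diagonal is (2,2) = 352 − 277 = 75.
From anti-diagonal, 352 − (77 + 103 + 85) gives (4,1) = 87.
Using row 1: 97 + 99 + 77 + ? → (1,3) = 352 − 273 = 79.
Row 2 needs 352; the known cells sum to 279, so (2,1) = 73.
From column 2, 352 − (99 + 75 + 85) gives (4,2) = 93.
Column 3 must total 352; the given cells sum to 271, so (4,3) = 81.

81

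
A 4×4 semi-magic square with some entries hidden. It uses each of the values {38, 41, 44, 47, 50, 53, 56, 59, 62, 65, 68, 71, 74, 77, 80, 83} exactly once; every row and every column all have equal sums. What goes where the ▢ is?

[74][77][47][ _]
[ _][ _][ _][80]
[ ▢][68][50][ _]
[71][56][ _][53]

The 16 entries sum to 968, so each line sums to 968/4 = 242.
The remaining cell in row 1 is (1,4) = 242 − 198 = 44.
From row 4, 242 − (71 + 56 + 53) gives (4,3) = 62.
The remaining cell in column 2 is (2,2) = 242 − 201 = 41.
Column 3 needs 242; the known cells sum to 159, so (2,3) = 83.
From column 4, 242 − (44 + 80 + 53) gives (3,4) = 65.
From row 2, 242 − (41 + 83 + 80) gives (2,1) = 38.
Using row 3: 68 + 50 + 65 + ? → (3,1) = 242 − 183 = 59.

59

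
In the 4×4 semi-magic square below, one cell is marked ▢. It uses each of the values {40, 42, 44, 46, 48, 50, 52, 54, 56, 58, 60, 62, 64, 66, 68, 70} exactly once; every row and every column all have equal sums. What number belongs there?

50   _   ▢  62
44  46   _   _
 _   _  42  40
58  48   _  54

The 16 entries sum to 880, so each line sums to 880/4 = 220.
From row 4, 220 − (58 + 48 + 54) gives (4,3) = 60.
Column 1 must total 220; the given cells sum to 152, so (3,1) = 68.
Using column 4: 62 + 40 + 54 + ? → (2,4) = 220 − 156 = 64.
From row 2, 220 − (44 + 46 + 64) gives (2,3) = 66.
Using row 3: 68 + 42 + 40 + ? → (3,2) = 220 − 150 = 70.
Column 2: 46 + 70 + 48 + ? = 220, so (1,2) = 56.
The remaining cell in column 3 is (1,3) = 220 − 168 = 52.

52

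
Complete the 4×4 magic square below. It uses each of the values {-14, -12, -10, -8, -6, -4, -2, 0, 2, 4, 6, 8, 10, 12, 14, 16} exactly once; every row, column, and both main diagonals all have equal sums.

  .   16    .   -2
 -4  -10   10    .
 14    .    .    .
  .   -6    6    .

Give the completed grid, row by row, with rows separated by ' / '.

2 16 -12 -2 / -4 -10 10 8 / 14 4 0 -14 / -8 -6 6 12

The 16 entries sum to 16, so each line sums to 16/4 = 4.
The remaining cell in row 2 is (2,4) = 4 − (-4) = 8.
From column 2, 4 − (16 + (-10) + (-6)) gives (3,2) = 4.
The remaining cell in anti-diagonal is (4,1) = 4 − 12 = -8.
From row 4, 4 − (-8 + (-6) + 6) gives (4,4) = 12.
The remaining cell in column 1 is (1,1) = 4 − 2 = 2.
Column 4: -2 + 8 + 12 + ? = 4, so (3,4) = -14.
Main diagonal needs 4; the known cells sum to 4, so (3,3) = 0.
Using row 1: 2 + 16 + (-2) + ? → (1,3) = 4 − 16 = -12.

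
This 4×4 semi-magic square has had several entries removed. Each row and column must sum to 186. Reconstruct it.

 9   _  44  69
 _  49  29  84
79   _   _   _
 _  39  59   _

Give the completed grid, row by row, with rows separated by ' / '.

9 64 44 69 / 24 49 29 84 / 79 34 54 19 / 74 39 59 14

Row 1 needs 186; the known cells sum to 122, so (1,2) = 64.
Using row 2: 49 + 29 + 84 + ? → (2,1) = 186 − 162 = 24.
From column 1, 186 − (9 + 24 + 79) gives (4,1) = 74.
Column 2 needs 186; the known cells sum to 152, so (3,2) = 34.
From column 3, 186 − (44 + 29 + 59) gives (3,3) = 54.
Using row 3: 79 + 34 + 54 + ? → (3,4) = 186 − 167 = 19.
The remaining cell in row 4 is (4,4) = 186 − 172 = 14.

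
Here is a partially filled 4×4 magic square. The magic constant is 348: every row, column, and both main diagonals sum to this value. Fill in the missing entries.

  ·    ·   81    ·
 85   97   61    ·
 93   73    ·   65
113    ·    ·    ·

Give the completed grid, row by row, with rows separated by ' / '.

57 109 81 101 / 85 97 61 105 / 93 73 117 65 / 113 69 89 77

The remaining cell in row 2 is (2,4) = 348 − 243 = 105.
From row 3, 348 − (93 + 73 + 65) gives (3,3) = 117.
Column 1 needs 348; the known cells sum to 291, so (1,1) = 57.
Column 3 must total 348; the given cells sum to 259, so (4,3) = 89.
Main diagonal: 57 + 97 + 117 + ? = 348, so (4,4) = 77.
From anti-diagonal, 348 − (61 + 73 + 113) gives (1,4) = 101.
Row 1: 57 + 81 + 101 + ? = 348, so (1,2) = 109.
Row 4 must total 348; the given cells sum to 279, so (4,2) = 69.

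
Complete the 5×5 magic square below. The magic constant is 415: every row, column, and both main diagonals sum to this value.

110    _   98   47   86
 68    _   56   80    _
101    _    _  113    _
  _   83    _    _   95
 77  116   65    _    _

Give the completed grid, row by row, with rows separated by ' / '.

Using row 1: 110 + 98 + 47 + 86 + ? → (1,2) = 415 − 341 = 74.
From column 1, 415 − (110 + 68 + 101 + 77) gives (4,1) = 59.
The remaining cell in anti-diagonal is (3,3) = 415 − 326 = 89.
Column 3 must total 415; the given cells sum to 308, so (4,3) = 107.
The remaining cell in row 4 is (4,4) = 415 − 344 = 71.
Using column 4: 47 + 80 + 113 + 71 + ? → (5,4) = 415 − 311 = 104.
From row 5, 415 − (77 + 116 + 65 + 104) gives (5,5) = 53.
Main diagonal: 110 + 89 + 71 + 53 + ? = 415, so (2,2) = 92.
Row 2 needs 415; the known cells sum to 296, so (2,5) = 119.
The remaining cell in column 2 is (3,2) = 415 − 365 = 50.
Using column 5: 86 + 119 + 95 + 53 + ? → (3,5) = 415 − 353 = 62.

110 74 98 47 86 / 68 92 56 80 119 / 101 50 89 113 62 / 59 83 107 71 95 / 77 116 65 104 53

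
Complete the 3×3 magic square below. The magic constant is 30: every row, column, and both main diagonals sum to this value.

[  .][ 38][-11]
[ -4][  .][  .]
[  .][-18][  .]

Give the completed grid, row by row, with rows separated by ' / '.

The remaining cell in row 1 is (1,1) = 30 − 27 = 3.
Column 1: 3 + (-4) + ? = 30, so (3,1) = 31.
From column 2, 30 − (38 + (-18)) gives (2,2) = 10.
From main diagonal, 30 − (3 + 10) gives (3,3) = 17.
Row 2 must total 30; the given cells sum to 6, so (2,3) = 24.

3 38 -11 / -4 10 24 / 31 -18 17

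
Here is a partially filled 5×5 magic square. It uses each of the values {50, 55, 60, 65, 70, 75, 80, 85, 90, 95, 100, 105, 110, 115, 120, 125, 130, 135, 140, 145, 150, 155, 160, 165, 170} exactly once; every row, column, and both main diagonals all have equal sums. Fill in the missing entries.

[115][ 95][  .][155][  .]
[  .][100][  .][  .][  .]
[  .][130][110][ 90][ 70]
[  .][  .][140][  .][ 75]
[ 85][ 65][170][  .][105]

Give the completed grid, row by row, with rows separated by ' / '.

115 95 50 155 135 / 145 100 80 60 165 / 150 130 110 90 70 / 55 160 140 120 75 / 85 65 170 125 105

The 25 entries sum to 2750, so each line sums to 2750/5 = 550.
Row 3 must total 550; the given cells sum to 400, so (3,1) = 150.
Row 5: 85 + 65 + 170 + 105 + ? = 550, so (5,4) = 125.
Using column 2: 95 + 100 + 130 + 65 + ? → (4,2) = 550 − 390 = 160.
Main diagonal must total 550; the given cells sum to 430, so (4,4) = 120.
The remaining cell in row 4 is (4,1) = 550 − 495 = 55.
From column 1, 550 − (115 + 150 + 55 + 85) gives (2,1) = 145.
Using column 4: 155 + 90 + 120 + 125 + ? → (2,4) = 550 − 490 = 60.
The remaining cell in anti-diagonal is (1,5) = 550 − 415 = 135.
The remaining cell in row 1 is (1,3) = 550 − 500 = 50.
Column 3 must total 550; the given cells sum to 470, so (2,3) = 80.
Column 5: 135 + 70 + 75 + 105 + ? = 550, so (2,5) = 165.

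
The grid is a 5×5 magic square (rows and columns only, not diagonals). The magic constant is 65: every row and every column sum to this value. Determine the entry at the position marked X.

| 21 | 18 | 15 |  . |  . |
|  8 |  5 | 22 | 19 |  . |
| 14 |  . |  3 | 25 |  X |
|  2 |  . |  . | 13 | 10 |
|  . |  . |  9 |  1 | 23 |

Row 2: 8 + 5 + 22 + 19 + ? = 65, so (2,5) = 11.
The remaining cell in column 1 is (5,1) = 65 − 45 = 20.
From column 3, 65 − (15 + 22 + 3 + 9) gives (4,3) = 16.
From column 4, 65 − (19 + 25 + 13 + 1) gives (1,4) = 7.
Using row 1: 21 + 18 + 15 + 7 + ? → (1,5) = 65 − 61 = 4.
Using row 4: 2 + 16 + 13 + 10 + ? → (4,2) = 65 − 41 = 24.
Row 5 needs 65; the known cells sum to 53, so (5,2) = 12.
Column 2: 18 + 5 + 24 + 12 + ? = 65, so (3,2) = 6.
The remaining cell in column 5 is (3,5) = 65 − 48 = 17.

17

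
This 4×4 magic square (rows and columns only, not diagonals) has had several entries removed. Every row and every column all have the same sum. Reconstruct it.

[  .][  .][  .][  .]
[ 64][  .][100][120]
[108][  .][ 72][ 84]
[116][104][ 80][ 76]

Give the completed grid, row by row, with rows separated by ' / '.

Row 4 is already complete: 116 + 104 + 80 + 76 = 376, so that is the magic constant.
Using row 2: 64 + 100 + 120 + ? → (2,2) = 376 − 284 = 92.
From row 3, 376 − (108 + 72 + 84) gives (3,2) = 112.
Column 1 must total 376; the given cells sum to 288, so (1,1) = 88.
Column 2 needs 376; the known cells sum to 308, so (1,2) = 68.
Column 3: 100 + 72 + 80 + ? = 376, so (1,3) = 124.
Column 4 must total 376; the given cells sum to 280, so (1,4) = 96.

88 68 124 96 / 64 92 100 120 / 108 112 72 84 / 116 104 80 76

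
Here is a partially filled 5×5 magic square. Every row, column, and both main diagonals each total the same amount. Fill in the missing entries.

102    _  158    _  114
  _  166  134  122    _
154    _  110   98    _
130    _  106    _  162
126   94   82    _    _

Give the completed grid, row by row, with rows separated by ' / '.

Column 3 is already complete: 158 + 134 + 110 + 106 + 82 = 590, so that is the magic constant.
Using column 1: 102 + 154 + 130 + 126 + ? → (2,1) = 590 − 512 = 78.
From anti-diagonal, 590 − (114 + 122 + 110 + 126) gives (4,2) = 118.
Row 2 needs 590; the known cells sum to 500, so (2,5) = 90.
From row 4, 590 − (130 + 118 + 106 + 162) gives (4,4) = 74.
Using main diagonal: 102 + 166 + 110 + 74 + ? → (5,5) = 590 − 452 = 138.
Row 5 needs 590; the known cells sum to 440, so (5,4) = 150.
Column 4 needs 590; the known cells sum to 444, so (1,4) = 146.
The remaining cell in column 5 is (3,5) = 590 − 504 = 86.
Using row 1: 102 + 158 + 146 + 114 + ? → (1,2) = 590 − 520 = 70.
Using row 3: 154 + 110 + 98 + 86 + ? → (3,2) = 590 − 448 = 142.

102 70 158 146 114 / 78 166 134 122 90 / 154 142 110 98 86 / 130 118 106 74 162 / 126 94 82 150 138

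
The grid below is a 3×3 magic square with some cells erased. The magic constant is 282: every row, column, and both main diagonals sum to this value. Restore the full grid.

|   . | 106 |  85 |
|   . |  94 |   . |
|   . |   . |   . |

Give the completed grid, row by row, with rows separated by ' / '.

91 106 85 / 88 94 100 / 103 82 97

From row 1, 282 − (106 + 85) gives (1,1) = 91.
Column 2 must total 282; the given cells sum to 200, so (3,2) = 82.
The remaining cell in main diagonal is (3,3) = 282 − 185 = 97.
Anti-diagonal: 85 + 94 + ? = 282, so (3,1) = 103.
The remaining cell in column 1 is (2,1) = 282 − 194 = 88.
The remaining cell in column 3 is (2,3) = 282 − 182 = 100.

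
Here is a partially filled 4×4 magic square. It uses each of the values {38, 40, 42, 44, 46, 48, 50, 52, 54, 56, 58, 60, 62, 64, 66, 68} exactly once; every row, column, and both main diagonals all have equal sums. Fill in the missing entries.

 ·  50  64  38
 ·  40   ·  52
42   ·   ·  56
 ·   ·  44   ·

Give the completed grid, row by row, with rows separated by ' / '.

The 16 entries sum to 848, so each line sums to 848/4 = 212.
Row 1: 50 + 64 + 38 + ? = 212, so (1,1) = 60.
From column 4, 212 − (38 + 52 + 56) gives (4,4) = 66.
The remaining cell in main diagonal is (3,3) = 212 − 166 = 46.
Row 3 must total 212; the given cells sum to 144, so (3,2) = 68.
The remaining cell in column 2 is (4,2) = 212 − 158 = 54.
The remaining cell in column 3 is (2,3) = 212 − 154 = 58.
Anti-diagonal: 38 + 58 + 68 + ? = 212, so (4,1) = 48.
Row 2 must total 212; the given cells sum to 150, so (2,1) = 62.

60 50 64 38 / 62 40 58 52 / 42 68 46 56 / 48 54 44 66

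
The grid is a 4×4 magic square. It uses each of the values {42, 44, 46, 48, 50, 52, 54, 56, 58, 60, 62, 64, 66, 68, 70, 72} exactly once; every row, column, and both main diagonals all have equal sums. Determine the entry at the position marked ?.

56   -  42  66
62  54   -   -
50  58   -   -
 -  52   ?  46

70

The 16 entries sum to 912, so each line sums to 912/4 = 228.
Row 1: 56 + 42 + 66 + ? = 228, so (1,2) = 64.
The remaining cell in column 1 is (4,1) = 228 − 168 = 60.
Main diagonal needs 228; the known cells sum to 156, so (3,3) = 72.
Anti-diagonal must total 228; the given cells sum to 184, so (2,3) = 44.
Row 2 must total 228; the given cells sum to 160, so (2,4) = 68.
Row 3: 50 + 58 + 72 + ? = 228, so (3,4) = 48.
Row 4 must total 228; the given cells sum to 158, so (4,3) = 70.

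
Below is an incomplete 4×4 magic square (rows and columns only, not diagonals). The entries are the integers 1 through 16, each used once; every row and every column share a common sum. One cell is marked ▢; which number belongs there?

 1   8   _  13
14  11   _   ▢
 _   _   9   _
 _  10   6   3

The entries are 1 through 16, which sum to 136, so each line sums to 136/4 = 34.
Row 1 must total 34; the given cells sum to 22, so (1,3) = 12.
Using row 4: 10 + 6 + 3 + ? → (4,1) = 34 − 19 = 15.
Column 1: 1 + 14 + 15 + ? = 34, so (3,1) = 4.
Using column 2: 8 + 11 + 10 + ? → (3,2) = 34 − 29 = 5.
Column 3 must total 34; the given cells sum to 27, so (2,3) = 7.
Row 2 needs 34; the known cells sum to 32, so (2,4) = 2.

2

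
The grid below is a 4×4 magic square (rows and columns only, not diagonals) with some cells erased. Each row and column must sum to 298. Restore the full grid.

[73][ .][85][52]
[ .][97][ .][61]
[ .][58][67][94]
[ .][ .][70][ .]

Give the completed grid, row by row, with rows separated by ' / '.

73 88 85 52 / 64 97 76 61 / 79 58 67 94 / 82 55 70 91

The remaining cell in row 1 is (1,2) = 298 − 210 = 88.
Row 3: 58 + 67 + 94 + ? = 298, so (3,1) = 79.
Column 2 must total 298; the given cells sum to 243, so (4,2) = 55.
Column 3: 85 + 67 + 70 + ? = 298, so (2,3) = 76.
The remaining cell in column 4 is (4,4) = 298 − 207 = 91.
Row 2 must total 298; the given cells sum to 234, so (2,1) = 64.
From row 4, 298 − (55 + 70 + 91) gives (4,1) = 82.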